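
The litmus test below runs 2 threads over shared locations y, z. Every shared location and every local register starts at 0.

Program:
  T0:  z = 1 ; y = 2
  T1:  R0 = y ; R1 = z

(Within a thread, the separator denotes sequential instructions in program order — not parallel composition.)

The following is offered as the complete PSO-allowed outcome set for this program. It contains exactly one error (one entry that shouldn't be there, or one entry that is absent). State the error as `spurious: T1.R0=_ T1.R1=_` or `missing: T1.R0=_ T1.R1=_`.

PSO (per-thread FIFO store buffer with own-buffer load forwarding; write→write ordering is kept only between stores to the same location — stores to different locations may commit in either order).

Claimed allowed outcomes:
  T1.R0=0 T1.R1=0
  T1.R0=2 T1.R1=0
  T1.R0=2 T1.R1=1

missing: T1.R0=0 T1.R1=1

outcome vector order: (T1.R0,T1.R1)
PSO: 4 outcomes — {(0,0), (0,1), (2,0), (2,1)}
PSO∖claimed = {(0,1)}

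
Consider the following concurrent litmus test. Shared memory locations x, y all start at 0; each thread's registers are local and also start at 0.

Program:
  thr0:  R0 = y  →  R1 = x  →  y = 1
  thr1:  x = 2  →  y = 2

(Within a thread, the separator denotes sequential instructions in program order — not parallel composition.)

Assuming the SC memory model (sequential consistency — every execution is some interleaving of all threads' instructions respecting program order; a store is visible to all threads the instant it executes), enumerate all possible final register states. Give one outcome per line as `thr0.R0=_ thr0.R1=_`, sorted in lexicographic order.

thr0.R0=0 thr0.R1=0
thr0.R0=0 thr0.R1=2
thr0.R0=2 thr0.R1=2

outcome vector order: (thr0.R0,thr0.R1)
|SC outcomes| = 3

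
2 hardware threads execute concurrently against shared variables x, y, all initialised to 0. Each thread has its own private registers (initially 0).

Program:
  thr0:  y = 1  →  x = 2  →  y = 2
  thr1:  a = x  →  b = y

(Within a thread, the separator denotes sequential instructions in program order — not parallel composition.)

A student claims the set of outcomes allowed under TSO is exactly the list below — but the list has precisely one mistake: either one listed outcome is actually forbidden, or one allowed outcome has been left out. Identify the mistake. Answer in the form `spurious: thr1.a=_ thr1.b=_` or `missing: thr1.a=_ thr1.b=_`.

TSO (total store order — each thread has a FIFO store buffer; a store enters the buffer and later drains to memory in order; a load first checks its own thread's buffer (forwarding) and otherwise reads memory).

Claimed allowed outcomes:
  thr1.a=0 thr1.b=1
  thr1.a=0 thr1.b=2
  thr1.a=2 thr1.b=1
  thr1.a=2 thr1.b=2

outcome vector order: (thr1.a,thr1.b)
TSO (5): 00, 01, 02, 21, 22
TSO∖claimed = {00}

missing: thr1.a=0 thr1.b=0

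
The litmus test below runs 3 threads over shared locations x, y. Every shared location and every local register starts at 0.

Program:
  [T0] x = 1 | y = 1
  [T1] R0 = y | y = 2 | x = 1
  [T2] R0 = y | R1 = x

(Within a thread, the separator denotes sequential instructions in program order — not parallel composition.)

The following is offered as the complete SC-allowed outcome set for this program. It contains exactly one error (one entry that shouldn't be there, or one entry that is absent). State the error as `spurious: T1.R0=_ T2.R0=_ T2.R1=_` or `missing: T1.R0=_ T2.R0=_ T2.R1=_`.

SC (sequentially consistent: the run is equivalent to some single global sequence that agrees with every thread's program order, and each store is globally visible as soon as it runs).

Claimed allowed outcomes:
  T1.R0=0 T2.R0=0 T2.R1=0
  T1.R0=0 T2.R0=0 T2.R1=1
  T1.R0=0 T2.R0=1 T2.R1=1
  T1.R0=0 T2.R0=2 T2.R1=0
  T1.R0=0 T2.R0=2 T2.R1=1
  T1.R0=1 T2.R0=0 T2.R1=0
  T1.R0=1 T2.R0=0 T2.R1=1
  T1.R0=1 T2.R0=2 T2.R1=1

missing: T1.R0=1 T2.R0=1 T2.R1=1

outcome vector order: (T1.R0,T2.R0,T2.R1)
SC: 9 outcomes — {(0,0,0); (0,0,1); (0,1,1); (0,2,0); (0,2,1); (1,0,0); (1,0,1); (1,1,1); (1,2,1)}
SC∖claimed = {(1,1,1)}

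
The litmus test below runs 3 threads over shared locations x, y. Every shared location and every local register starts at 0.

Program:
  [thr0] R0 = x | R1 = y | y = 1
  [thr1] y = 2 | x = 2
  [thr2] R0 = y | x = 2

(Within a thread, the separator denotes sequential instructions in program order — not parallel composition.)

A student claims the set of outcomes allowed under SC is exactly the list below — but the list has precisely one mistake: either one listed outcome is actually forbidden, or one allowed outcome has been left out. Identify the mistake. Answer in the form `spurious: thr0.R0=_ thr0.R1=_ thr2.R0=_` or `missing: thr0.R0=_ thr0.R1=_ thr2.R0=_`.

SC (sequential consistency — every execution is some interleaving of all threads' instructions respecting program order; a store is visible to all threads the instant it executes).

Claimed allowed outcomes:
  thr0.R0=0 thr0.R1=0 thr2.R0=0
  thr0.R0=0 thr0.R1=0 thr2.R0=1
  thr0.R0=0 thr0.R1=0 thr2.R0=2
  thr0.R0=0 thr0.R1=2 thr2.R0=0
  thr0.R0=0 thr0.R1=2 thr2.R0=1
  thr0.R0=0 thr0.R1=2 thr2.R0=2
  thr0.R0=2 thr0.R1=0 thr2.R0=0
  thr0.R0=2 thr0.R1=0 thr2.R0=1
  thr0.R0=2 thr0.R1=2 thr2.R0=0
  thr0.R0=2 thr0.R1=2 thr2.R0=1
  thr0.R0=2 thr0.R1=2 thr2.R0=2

outcome vector order: (thr0.R0,thr0.R1,thr2.R0)
[SC] allowed = {<0 0 0> <0 0 1> <0 0 2> <0 2 0> <0 2 1> <0 2 2> <2 0 0> <2 2 0> <2 2 1> <2 2 2>}
claimed∖SC = {<2 0 1>}

spurious: thr0.R0=2 thr0.R1=0 thr2.R0=1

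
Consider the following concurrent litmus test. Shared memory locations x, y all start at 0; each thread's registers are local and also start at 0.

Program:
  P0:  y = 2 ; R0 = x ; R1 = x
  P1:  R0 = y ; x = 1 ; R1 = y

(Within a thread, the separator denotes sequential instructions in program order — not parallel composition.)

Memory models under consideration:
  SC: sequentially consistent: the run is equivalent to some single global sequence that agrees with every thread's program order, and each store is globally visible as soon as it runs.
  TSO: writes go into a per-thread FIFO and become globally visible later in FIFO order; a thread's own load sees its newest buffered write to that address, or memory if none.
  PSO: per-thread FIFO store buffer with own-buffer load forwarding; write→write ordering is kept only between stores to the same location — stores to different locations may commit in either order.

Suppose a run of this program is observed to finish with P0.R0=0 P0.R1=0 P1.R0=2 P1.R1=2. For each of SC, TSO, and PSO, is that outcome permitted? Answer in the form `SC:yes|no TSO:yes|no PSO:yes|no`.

outcome vector order: (P0.R0,P0.R1,P1.R0,P1.R1)
SC (7): 0/0/0/2 0/0/2/2 0/1/0/2 0/1/2/2 1/1/0/0 1/1/0/2 1/1/2/2
TSO (9): 0/0/0/0 0/0/0/2 0/0/2/2 0/1/0/0 0/1/0/2 0/1/2/2 1/1/0/0 1/1/0/2 1/1/2/2
PSO (9): 0/0/0/0 0/0/0/2 0/0/2/2 0/1/0/0 0/1/0/2 0/1/2/2 1/1/0/0 1/1/0/2 1/1/2/2
target 0/0/2/2 ∈ {SC,TSO,PSO}

SC:yes TSO:yes PSO:yes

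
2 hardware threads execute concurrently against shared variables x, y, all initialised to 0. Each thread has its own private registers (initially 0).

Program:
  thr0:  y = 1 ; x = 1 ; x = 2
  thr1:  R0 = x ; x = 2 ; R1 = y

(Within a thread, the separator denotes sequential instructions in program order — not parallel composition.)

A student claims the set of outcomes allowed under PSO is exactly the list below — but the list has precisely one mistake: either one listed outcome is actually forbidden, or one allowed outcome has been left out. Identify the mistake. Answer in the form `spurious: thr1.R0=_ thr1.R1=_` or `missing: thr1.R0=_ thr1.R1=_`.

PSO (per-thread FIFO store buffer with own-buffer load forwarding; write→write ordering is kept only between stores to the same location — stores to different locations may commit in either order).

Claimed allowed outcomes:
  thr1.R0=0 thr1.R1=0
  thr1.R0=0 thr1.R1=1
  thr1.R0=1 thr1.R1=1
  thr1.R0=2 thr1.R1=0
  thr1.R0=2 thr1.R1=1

outcome vector order: (thr1.R0,thr1.R1)
PSO: 6 outcomes — {(0,0); (0,1); (1,0); (1,1); (2,0); (2,1)}
PSO∖claimed = {(1,0)}

missing: thr1.R0=1 thr1.R1=0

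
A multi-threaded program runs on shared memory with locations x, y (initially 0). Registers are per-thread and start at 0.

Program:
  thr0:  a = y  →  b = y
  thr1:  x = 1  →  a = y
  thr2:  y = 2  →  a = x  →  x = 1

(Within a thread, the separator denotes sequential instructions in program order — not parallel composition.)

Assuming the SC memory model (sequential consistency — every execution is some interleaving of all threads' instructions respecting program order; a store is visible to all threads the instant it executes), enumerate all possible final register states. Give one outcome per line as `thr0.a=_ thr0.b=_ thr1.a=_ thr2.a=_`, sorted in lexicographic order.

outcome vector order: (thr0.a,thr0.b,thr1.a,thr2.a)
|SC outcomes| = 9

thr0.a=0 thr0.b=0 thr1.a=0 thr2.a=1
thr0.a=0 thr0.b=0 thr1.a=2 thr2.a=0
thr0.a=0 thr0.b=0 thr1.a=2 thr2.a=1
thr0.a=0 thr0.b=2 thr1.a=0 thr2.a=1
thr0.a=0 thr0.b=2 thr1.a=2 thr2.a=0
thr0.a=0 thr0.b=2 thr1.a=2 thr2.a=1
thr0.a=2 thr0.b=2 thr1.a=0 thr2.a=1
thr0.a=2 thr0.b=2 thr1.a=2 thr2.a=0
thr0.a=2 thr0.b=2 thr1.a=2 thr2.a=1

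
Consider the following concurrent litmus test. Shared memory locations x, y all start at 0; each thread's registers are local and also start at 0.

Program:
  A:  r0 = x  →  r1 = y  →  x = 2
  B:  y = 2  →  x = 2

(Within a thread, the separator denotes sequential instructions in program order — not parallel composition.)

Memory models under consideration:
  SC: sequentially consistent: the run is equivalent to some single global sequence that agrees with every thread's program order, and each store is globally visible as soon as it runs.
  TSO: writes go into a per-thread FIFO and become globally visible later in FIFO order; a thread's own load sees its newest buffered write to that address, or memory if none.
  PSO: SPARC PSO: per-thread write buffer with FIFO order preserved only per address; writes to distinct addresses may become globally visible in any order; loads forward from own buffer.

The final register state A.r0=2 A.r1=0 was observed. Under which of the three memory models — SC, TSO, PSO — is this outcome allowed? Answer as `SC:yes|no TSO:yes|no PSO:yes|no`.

outcome vector order: (A.r0,A.r1)
SC: 3 outcomes — {(0,0) (0,2) (2,2)}
TSO: 3 outcomes — {(0,0) (0,2) (2,2)}
PSO: 4 outcomes — {(0,0) (0,2) (2,0) (2,2)}
target (2,0) ∈ {PSO}

SC:no TSO:no PSO:yes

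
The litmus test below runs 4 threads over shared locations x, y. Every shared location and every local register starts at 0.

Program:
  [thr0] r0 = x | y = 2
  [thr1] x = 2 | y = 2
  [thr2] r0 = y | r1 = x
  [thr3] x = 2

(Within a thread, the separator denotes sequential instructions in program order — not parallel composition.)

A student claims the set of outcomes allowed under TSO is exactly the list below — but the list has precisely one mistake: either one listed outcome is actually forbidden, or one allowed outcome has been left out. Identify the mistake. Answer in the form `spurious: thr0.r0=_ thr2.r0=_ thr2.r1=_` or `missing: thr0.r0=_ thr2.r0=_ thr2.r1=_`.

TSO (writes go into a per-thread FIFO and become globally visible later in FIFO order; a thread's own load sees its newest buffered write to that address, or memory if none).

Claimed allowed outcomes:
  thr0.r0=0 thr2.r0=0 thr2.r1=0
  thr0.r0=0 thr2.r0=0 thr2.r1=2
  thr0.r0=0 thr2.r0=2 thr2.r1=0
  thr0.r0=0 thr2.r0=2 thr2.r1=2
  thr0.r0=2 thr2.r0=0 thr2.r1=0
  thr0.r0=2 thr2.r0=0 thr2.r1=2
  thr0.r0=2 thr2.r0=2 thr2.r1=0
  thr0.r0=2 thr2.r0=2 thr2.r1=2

outcome vector order: (thr0.r0,thr2.r0,thr2.r1)
TSO (7): (0,0,0) (0,0,2) (0,2,0) (0,2,2) (2,0,0) (2,0,2) (2,2,2)
claimed∖TSO = {(2,2,0)}

spurious: thr0.r0=2 thr2.r0=2 thr2.r1=0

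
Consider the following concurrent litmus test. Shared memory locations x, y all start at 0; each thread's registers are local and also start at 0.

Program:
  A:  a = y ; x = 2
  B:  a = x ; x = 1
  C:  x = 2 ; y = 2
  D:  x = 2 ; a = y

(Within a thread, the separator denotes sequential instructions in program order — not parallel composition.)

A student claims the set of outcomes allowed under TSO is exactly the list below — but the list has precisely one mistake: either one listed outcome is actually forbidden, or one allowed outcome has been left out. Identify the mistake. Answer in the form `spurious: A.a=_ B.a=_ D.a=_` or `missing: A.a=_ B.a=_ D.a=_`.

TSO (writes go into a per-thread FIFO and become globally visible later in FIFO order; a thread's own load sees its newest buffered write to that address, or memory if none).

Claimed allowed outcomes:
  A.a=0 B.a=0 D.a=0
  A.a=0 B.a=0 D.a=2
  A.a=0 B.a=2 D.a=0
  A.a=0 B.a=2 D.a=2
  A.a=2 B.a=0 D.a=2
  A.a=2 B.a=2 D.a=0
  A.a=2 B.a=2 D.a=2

missing: A.a=2 B.a=0 D.a=0

outcome vector order: (A.a,B.a,D.a)
TSO: 8 outcomes — {<0 0 0>; <0 0 2>; <0 2 0>; <0 2 2>; <2 0 0>; <2 0 2>; <2 2 0>; <2 2 2>}
TSO∖claimed = {<2 0 0>}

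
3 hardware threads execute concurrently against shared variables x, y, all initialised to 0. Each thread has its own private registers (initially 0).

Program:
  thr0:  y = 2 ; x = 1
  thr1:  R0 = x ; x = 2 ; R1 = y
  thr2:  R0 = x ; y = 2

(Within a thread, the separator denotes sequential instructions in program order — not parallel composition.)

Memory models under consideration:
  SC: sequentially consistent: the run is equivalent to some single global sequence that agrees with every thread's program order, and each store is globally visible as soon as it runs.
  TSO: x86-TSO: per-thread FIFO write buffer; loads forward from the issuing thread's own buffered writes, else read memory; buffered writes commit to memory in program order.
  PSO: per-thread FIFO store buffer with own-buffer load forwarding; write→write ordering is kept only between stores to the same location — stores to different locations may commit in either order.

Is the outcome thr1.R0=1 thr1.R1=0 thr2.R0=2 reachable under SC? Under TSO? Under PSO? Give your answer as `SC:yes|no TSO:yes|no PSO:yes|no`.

SC:no TSO:no PSO:yes

outcome vector order: (thr1.R0,thr1.R1,thr2.R0)
SC: 9 outcomes — {<0 0 0> <0 0 1> <0 0 2> <0 2 0> <0 2 1> <0 2 2> <1 2 0> <1 2 1> <1 2 2>}
TSO: 9 outcomes — {<0 0 0> <0 0 1> <0 0 2> <0 2 0> <0 2 1> <0 2 2> <1 2 0> <1 2 1> <1 2 2>}
PSO: 12 outcomes — {<0 0 0> <0 0 1> <0 0 2> <0 2 0> <0 2 1> <0 2 2> <1 0 0> <1 0 1> <1 0 2> <1 2 0> <1 2 1> <1 2 2>}
target <1 0 2> ∈ {PSO}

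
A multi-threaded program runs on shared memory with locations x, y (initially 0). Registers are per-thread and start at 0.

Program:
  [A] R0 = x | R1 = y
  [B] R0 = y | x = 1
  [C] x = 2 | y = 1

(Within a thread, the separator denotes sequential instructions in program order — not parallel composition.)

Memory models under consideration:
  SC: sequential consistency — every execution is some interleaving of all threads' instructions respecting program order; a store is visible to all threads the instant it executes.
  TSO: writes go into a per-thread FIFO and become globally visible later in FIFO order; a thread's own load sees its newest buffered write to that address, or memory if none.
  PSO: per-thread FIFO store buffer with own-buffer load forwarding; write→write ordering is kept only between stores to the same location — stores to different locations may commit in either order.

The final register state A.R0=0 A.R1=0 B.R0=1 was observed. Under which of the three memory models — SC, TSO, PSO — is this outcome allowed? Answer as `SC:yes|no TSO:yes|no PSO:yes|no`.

outcome vector order: (A.R0,A.R1,B.R0)
SC (11): (0,0,0) (0,0,1) (0,1,0) (0,1,1) (1,0,0) (1,1,0) (1,1,1) (2,0,0) (2,0,1) (2,1,0) (2,1,1)
TSO (11): (0,0,0) (0,0,1) (0,1,0) (0,1,1) (1,0,0) (1,1,0) (1,1,1) (2,0,0) (2,0,1) (2,1,0) (2,1,1)
PSO (11): (0,0,0) (0,0,1) (0,1,0) (0,1,1) (1,0,0) (1,1,0) (1,1,1) (2,0,0) (2,0,1) (2,1,0) (2,1,1)
target (0,0,1) ∈ {SC,TSO,PSO}

SC:yes TSO:yes PSO:yes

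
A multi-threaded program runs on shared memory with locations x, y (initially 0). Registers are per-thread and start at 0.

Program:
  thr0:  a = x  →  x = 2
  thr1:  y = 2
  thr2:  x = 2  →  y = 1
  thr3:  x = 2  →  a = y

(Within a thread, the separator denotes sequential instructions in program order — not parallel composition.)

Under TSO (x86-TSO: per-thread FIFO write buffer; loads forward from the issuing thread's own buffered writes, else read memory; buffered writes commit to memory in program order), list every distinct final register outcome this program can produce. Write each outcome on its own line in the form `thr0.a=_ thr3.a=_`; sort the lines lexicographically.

thr0.a=0 thr3.a=0
thr0.a=0 thr3.a=1
thr0.a=0 thr3.a=2
thr0.a=2 thr3.a=0
thr0.a=2 thr3.a=1
thr0.a=2 thr3.a=2

outcome vector order: (thr0.a,thr3.a)
|TSO outcomes| = 6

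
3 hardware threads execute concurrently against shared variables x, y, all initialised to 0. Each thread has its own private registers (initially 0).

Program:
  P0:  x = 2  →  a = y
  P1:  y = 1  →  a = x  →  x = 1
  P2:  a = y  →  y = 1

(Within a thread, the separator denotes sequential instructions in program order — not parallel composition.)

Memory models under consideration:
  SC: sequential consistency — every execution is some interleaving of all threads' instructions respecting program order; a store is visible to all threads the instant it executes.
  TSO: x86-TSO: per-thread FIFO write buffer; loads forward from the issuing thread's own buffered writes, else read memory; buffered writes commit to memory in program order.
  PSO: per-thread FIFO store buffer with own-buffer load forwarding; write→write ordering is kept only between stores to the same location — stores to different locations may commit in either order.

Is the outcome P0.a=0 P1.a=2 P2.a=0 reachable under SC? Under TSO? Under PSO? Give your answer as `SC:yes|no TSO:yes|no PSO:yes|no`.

outcome vector order: (P0.a,P1.a,P2.a)
SC: 6 outcomes — {<0 2 0>, <0 2 1>, <1 0 0>, <1 0 1>, <1 2 0>, <1 2 1>}
TSO: 8 outcomes — {<0 0 0>, <0 0 1>, <0 2 0>, <0 2 1>, <1 0 0>, <1 0 1>, <1 2 0>, <1 2 1>}
PSO: 8 outcomes — {<0 0 0>, <0 0 1>, <0 2 0>, <0 2 1>, <1 0 0>, <1 0 1>, <1 2 0>, <1 2 1>}
target <0 2 0> ∈ {SC,TSO,PSO}

SC:yes TSO:yes PSO:yes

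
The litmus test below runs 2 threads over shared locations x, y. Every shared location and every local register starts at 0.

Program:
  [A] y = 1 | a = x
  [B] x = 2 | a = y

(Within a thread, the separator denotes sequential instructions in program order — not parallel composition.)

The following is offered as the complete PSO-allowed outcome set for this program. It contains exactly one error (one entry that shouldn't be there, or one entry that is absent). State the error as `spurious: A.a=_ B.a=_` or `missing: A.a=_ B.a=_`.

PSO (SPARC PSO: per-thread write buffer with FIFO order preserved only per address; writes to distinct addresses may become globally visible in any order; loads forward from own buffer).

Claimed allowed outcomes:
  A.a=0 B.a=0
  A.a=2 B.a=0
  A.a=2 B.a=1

missing: A.a=0 B.a=1

outcome vector order: (A.a,B.a)
under PSO → (0,0); (0,1); (2,0); (2,1)
PSO∖claimed = {(0,1)}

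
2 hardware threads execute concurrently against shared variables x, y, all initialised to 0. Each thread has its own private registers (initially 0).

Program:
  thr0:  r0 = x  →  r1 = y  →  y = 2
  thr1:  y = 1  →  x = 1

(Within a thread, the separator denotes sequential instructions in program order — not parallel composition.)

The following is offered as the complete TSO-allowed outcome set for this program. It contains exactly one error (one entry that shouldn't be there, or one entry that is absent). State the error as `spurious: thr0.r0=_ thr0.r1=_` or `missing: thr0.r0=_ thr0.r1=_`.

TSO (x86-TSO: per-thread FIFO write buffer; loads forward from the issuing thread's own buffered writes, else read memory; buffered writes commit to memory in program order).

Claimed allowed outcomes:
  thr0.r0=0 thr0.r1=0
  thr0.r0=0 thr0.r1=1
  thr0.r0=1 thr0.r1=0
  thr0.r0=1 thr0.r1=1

spurious: thr0.r0=1 thr0.r1=0

outcome vector order: (thr0.r0,thr0.r1)
TSO: 3 outcomes — {0/0; 0/1; 1/1}
claimed∖TSO = {1/0}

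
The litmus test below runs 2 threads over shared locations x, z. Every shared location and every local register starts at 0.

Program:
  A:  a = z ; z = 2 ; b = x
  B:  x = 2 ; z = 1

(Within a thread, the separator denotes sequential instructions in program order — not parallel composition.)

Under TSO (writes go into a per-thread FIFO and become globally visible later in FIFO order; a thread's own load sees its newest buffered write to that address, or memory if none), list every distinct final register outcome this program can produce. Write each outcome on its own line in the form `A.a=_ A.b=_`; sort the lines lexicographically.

A.a=0 A.b=0
A.a=0 A.b=2
A.a=1 A.b=2

outcome vector order: (A.a,A.b)
|TSO outcomes| = 3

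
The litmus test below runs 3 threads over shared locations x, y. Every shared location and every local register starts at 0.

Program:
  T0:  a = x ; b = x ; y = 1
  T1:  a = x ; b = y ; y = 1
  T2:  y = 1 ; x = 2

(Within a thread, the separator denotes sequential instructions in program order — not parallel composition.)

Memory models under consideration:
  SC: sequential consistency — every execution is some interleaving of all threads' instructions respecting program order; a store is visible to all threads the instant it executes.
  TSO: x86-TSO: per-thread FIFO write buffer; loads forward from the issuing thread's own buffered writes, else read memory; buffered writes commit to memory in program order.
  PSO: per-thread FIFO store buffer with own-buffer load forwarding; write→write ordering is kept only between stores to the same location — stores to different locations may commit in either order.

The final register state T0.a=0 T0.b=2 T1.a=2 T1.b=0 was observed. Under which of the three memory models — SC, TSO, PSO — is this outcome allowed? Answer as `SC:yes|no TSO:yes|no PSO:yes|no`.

SC:no TSO:no PSO:yes

outcome vector order: (T0.a,T0.b,T1.a,T1.b)
under SC → 0000 0001 0021 0200 0201 0221 2200 2201 2221
under TSO → 0000 0001 0021 0200 0201 0221 2200 2201 2221
under PSO → 0000 0001 0020 0021 0200 0201 0220 0221 2200 2201 2220 2221
target 0220 ∈ {PSO}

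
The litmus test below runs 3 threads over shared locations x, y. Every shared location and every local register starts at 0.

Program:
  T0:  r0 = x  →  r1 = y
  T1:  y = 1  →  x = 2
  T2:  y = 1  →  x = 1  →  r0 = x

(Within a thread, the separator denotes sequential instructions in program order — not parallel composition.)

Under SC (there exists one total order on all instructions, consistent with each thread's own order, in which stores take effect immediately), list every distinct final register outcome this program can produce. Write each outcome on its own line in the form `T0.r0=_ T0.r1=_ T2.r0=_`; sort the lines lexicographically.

outcome vector order: (T0.r0,T0.r1,T2.r0)
|SC outcomes| = 8

T0.r0=0 T0.r1=0 T2.r0=1
T0.r0=0 T0.r1=0 T2.r0=2
T0.r0=0 T0.r1=1 T2.r0=1
T0.r0=0 T0.r1=1 T2.r0=2
T0.r0=1 T0.r1=1 T2.r0=1
T0.r0=1 T0.r1=1 T2.r0=2
T0.r0=2 T0.r1=1 T2.r0=1
T0.r0=2 T0.r1=1 T2.r0=2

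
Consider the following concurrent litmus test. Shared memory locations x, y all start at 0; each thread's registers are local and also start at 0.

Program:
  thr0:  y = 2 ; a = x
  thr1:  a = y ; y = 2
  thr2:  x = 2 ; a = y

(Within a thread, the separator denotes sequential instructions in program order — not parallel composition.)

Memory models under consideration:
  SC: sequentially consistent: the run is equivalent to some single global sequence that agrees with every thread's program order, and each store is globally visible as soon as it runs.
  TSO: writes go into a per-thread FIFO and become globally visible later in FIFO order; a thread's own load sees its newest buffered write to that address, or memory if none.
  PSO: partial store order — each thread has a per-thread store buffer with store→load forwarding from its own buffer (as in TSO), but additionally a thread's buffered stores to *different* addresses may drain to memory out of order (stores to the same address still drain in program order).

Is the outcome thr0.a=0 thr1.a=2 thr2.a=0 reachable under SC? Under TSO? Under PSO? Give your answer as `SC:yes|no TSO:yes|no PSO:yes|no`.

outcome vector order: (thr0.a,thr1.a,thr2.a)
[SC] allowed = {002 022 200 202 220 222}
[TSO] allowed = {000 002 020 022 200 202 220 222}
[PSO] allowed = {000 002 020 022 200 202 220 222}
target 020 ∈ {TSO,PSO}

SC:no TSO:yes PSO:yes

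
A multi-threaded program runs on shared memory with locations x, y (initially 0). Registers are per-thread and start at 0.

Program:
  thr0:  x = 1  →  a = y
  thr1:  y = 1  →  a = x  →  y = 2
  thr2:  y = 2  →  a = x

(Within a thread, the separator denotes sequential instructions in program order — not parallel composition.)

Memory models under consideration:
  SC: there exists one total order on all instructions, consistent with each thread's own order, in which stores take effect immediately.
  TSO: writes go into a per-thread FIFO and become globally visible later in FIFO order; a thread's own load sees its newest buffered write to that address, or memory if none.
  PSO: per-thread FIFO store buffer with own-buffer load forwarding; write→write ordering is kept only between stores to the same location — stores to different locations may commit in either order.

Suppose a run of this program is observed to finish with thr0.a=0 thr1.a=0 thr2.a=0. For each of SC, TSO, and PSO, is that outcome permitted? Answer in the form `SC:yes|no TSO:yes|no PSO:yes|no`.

outcome vector order: (thr0.a,thr1.a,thr2.a)
SC: 9 outcomes — {(0,1,1) (1,0,0) (1,0,1) (1,1,0) (1,1,1) (2,0,0) (2,0,1) (2,1,0) (2,1,1)}
TSO: 12 outcomes — {(0,0,0) (0,0,1) (0,1,0) (0,1,1) (1,0,0) (1,0,1) (1,1,0) (1,1,1) (2,0,0) (2,0,1) (2,1,0) (2,1,1)}
PSO: 12 outcomes — {(0,0,0) (0,0,1) (0,1,0) (0,1,1) (1,0,0) (1,0,1) (1,1,0) (1,1,1) (2,0,0) (2,0,1) (2,1,0) (2,1,1)}
target (0,0,0) ∈ {TSO,PSO}

SC:no TSO:yes PSO:yes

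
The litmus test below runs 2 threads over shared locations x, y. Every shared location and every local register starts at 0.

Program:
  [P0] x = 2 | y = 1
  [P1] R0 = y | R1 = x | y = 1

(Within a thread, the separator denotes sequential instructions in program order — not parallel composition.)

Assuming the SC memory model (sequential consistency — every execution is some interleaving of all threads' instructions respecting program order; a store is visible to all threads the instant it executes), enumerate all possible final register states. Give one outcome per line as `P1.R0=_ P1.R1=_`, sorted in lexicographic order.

outcome vector order: (P1.R0,P1.R1)
|SC outcomes| = 3

P1.R0=0 P1.R1=0
P1.R0=0 P1.R1=2
P1.R0=1 P1.R1=2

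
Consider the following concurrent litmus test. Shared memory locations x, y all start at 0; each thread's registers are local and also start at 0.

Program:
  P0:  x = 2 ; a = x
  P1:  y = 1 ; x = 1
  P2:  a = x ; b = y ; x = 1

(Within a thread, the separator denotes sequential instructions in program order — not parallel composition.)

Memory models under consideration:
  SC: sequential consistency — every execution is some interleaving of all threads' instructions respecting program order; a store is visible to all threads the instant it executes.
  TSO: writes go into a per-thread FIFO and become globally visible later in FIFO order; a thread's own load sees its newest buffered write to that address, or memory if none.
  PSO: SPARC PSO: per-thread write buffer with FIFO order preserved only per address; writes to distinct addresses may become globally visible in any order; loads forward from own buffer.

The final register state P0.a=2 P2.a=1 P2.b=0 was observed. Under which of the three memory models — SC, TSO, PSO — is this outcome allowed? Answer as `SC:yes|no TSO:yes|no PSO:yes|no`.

SC:no TSO:no PSO:yes

outcome vector order: (P0.a,P2.a,P2.b)
SC (10): <1 0 0> <1 0 1> <1 1 1> <1 2 0> <1 2 1> <2 0 0> <2 0 1> <2 1 1> <2 2 0> <2 2 1>
TSO (10): <1 0 0> <1 0 1> <1 1 1> <1 2 0> <1 2 1> <2 0 0> <2 0 1> <2 1 1> <2 2 0> <2 2 1>
PSO (12): <1 0 0> <1 0 1> <1 1 0> <1 1 1> <1 2 0> <1 2 1> <2 0 0> <2 0 1> <2 1 0> <2 1 1> <2 2 0> <2 2 1>
target <2 1 0> ∈ {PSO}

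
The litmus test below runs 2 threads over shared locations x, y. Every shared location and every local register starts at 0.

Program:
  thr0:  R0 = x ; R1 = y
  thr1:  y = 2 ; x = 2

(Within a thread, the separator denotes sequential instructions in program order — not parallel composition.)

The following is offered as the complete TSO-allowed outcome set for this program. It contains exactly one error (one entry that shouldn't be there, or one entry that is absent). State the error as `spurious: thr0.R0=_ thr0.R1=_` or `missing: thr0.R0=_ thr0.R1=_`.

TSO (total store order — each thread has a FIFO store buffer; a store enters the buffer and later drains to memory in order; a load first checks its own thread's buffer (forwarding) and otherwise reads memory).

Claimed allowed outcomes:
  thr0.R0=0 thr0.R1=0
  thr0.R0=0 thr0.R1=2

missing: thr0.R0=2 thr0.R1=2

outcome vector order: (thr0.R0,thr0.R1)
[TSO] allowed = {(0,0), (0,2), (2,2)}
TSO∖claimed = {(2,2)}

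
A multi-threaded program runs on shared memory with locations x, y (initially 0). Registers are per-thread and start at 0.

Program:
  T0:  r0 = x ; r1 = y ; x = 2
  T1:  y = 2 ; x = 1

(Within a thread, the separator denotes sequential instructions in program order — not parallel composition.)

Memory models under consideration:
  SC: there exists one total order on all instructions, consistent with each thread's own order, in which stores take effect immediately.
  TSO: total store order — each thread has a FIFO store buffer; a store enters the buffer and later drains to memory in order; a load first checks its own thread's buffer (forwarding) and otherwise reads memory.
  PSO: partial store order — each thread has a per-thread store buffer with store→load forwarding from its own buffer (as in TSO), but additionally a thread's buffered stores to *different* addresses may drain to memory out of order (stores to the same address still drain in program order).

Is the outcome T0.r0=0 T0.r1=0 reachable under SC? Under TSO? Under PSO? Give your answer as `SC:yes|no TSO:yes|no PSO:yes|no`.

outcome vector order: (T0.r0,T0.r1)
SC: 3 outcomes — {<0 0>; <0 2>; <1 2>}
TSO: 3 outcomes — {<0 0>; <0 2>; <1 2>}
PSO: 4 outcomes — {<0 0>; <0 2>; <1 0>; <1 2>}
target <0 0> ∈ {SC,TSO,PSO}

SC:yes TSO:yes PSO:yes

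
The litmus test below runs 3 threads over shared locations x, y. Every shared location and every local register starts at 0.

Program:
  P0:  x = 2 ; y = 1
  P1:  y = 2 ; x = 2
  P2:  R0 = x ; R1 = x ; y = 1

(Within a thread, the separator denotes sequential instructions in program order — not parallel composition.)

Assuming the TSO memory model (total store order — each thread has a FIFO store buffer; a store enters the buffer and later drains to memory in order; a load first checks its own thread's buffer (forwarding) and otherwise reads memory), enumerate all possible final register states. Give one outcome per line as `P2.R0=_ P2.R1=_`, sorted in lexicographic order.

P2.R0=0 P2.R1=0
P2.R0=0 P2.R1=2
P2.R0=2 P2.R1=2

outcome vector order: (P2.R0,P2.R1)
|TSO outcomes| = 3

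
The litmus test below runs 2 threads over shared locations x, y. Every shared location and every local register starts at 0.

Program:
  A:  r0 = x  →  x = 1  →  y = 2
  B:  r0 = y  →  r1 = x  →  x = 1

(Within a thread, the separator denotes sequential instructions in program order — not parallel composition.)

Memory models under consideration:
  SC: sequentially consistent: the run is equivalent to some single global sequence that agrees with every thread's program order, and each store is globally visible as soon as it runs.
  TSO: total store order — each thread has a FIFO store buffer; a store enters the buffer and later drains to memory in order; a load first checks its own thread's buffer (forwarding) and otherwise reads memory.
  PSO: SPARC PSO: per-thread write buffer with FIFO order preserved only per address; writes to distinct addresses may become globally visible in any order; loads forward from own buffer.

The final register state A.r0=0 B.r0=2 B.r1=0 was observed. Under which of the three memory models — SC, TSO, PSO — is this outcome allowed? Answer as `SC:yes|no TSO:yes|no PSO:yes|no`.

outcome vector order: (A.r0,B.r0,B.r1)
[SC] allowed = {<0 0 0>, <0 0 1>, <0 2 1>, <1 0 0>}
[TSO] allowed = {<0 0 0>, <0 0 1>, <0 2 1>, <1 0 0>}
[PSO] allowed = {<0 0 0>, <0 0 1>, <0 2 0>, <0 2 1>, <1 0 0>}
target <0 2 0> ∈ {PSO}

SC:no TSO:no PSO:yes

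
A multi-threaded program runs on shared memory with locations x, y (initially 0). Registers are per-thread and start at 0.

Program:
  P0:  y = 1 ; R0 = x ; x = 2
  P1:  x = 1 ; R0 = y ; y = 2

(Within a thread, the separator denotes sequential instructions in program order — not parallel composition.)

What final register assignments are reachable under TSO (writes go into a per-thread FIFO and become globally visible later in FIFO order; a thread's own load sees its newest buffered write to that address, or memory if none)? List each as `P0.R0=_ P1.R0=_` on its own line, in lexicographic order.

outcome vector order: (P0.R0,P1.R0)
|TSO outcomes| = 4

P0.R0=0 P1.R0=0
P0.R0=0 P1.R0=1
P0.R0=1 P1.R0=0
P0.R0=1 P1.R0=1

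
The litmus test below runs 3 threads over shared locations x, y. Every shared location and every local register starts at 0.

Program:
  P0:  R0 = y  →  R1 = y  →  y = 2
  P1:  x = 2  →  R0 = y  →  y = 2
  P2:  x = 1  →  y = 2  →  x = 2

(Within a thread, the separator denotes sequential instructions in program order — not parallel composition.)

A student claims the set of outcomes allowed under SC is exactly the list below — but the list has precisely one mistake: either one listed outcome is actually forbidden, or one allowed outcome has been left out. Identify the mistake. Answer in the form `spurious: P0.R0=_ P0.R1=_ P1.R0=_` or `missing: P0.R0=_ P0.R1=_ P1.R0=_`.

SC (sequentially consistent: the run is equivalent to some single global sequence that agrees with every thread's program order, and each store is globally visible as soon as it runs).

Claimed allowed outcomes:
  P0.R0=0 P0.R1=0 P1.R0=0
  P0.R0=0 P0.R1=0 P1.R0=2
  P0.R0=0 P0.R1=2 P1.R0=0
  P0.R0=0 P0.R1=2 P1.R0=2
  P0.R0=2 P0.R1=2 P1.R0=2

missing: P0.R0=2 P0.R1=2 P1.R0=0

outcome vector order: (P0.R0,P0.R1,P1.R0)
under SC → 000, 002, 020, 022, 220, 222
SC∖claimed = {220}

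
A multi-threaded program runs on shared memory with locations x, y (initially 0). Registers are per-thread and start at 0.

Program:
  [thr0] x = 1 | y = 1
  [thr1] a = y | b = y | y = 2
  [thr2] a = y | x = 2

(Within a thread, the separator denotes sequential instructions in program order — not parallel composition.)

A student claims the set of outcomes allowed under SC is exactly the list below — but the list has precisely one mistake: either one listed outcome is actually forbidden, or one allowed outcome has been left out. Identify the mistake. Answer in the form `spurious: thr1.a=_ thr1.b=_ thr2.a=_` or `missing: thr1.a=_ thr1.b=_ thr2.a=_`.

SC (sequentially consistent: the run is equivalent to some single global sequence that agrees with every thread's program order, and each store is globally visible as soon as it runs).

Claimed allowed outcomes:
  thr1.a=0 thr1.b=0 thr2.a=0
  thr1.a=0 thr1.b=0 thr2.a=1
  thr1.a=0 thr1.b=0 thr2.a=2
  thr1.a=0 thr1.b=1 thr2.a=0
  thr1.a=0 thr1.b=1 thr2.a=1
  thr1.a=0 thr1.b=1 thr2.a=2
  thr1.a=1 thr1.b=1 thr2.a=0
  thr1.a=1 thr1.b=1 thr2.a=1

outcome vector order: (thr1.a,thr1.b,thr2.a)
[SC] allowed = {000 001 002 010 011 012 110 111 112}
SC∖claimed = {112}

missing: thr1.a=1 thr1.b=1 thr2.a=2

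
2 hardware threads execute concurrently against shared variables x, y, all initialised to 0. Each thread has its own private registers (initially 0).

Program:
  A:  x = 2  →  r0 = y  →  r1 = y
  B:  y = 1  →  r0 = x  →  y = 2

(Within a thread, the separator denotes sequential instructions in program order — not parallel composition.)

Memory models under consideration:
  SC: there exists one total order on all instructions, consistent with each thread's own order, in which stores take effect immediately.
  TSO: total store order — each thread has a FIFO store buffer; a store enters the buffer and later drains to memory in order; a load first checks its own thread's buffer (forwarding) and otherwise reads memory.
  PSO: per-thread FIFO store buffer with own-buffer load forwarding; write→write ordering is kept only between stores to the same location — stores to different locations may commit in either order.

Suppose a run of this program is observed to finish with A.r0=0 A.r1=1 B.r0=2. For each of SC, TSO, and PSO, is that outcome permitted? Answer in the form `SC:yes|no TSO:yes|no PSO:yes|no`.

SC:yes TSO:yes PSO:yes

outcome vector order: (A.r0,A.r1,B.r0)
SC (9): 0/0/2; 0/1/2; 0/2/2; 1/1/0; 1/1/2; 1/2/0; 1/2/2; 2/2/0; 2/2/2
TSO (12): 0/0/0; 0/0/2; 0/1/0; 0/1/2; 0/2/0; 0/2/2; 1/1/0; 1/1/2; 1/2/0; 1/2/2; 2/2/0; 2/2/2
PSO (12): 0/0/0; 0/0/2; 0/1/0; 0/1/2; 0/2/0; 0/2/2; 1/1/0; 1/1/2; 1/2/0; 1/2/2; 2/2/0; 2/2/2
target 0/1/2 ∈ {SC,TSO,PSO}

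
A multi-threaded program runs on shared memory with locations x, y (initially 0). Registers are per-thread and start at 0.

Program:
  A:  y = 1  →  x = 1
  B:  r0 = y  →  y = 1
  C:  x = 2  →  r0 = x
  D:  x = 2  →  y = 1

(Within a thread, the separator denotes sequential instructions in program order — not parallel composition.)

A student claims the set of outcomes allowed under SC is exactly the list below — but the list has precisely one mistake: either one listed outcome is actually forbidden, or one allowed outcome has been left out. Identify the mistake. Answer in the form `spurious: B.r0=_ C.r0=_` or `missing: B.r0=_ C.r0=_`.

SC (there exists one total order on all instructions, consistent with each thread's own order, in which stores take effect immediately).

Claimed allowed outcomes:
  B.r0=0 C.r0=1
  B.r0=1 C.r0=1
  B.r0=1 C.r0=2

outcome vector order: (B.r0,C.r0)
[SC] allowed = {<0 1>; <0 2>; <1 1>; <1 2>}
SC∖claimed = {<0 2>}

missing: B.r0=0 C.r0=2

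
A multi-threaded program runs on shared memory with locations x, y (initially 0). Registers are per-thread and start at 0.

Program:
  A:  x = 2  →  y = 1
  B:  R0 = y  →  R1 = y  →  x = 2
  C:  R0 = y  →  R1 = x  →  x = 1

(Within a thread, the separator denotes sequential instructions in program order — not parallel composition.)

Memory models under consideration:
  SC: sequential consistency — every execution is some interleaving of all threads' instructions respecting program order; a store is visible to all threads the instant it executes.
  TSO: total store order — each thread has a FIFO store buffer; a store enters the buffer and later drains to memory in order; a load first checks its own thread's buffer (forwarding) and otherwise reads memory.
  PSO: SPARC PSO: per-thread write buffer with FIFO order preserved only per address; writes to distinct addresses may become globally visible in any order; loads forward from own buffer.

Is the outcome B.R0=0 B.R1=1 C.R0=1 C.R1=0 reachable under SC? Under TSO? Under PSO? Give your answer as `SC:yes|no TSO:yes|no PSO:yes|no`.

SC:no TSO:no PSO:yes

outcome vector order: (B.R0,B.R1,C.R0,C.R1)
SC (9): 0000; 0002; 0012; 0100; 0102; 0112; 1100; 1102; 1112
TSO (9): 0000; 0002; 0012; 0100; 0102; 0112; 1100; 1102; 1112
PSO (12): 0000; 0002; 0010; 0012; 0100; 0102; 0110; 0112; 1100; 1102; 1110; 1112
target 0110 ∈ {PSO}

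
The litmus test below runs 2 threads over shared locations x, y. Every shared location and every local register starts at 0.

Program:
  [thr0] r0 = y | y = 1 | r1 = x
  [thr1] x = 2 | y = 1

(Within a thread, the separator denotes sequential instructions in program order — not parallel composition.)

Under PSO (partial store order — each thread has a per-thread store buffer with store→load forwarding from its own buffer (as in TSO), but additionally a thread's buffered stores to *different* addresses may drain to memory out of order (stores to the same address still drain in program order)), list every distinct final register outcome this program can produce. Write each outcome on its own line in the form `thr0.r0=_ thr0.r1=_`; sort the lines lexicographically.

thr0.r0=0 thr0.r1=0
thr0.r0=0 thr0.r1=2
thr0.r0=1 thr0.r1=0
thr0.r0=1 thr0.r1=2

outcome vector order: (thr0.r0,thr0.r1)
|PSO outcomes| = 4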